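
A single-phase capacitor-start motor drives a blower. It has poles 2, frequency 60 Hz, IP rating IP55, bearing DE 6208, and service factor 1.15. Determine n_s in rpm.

3600 rpm

n_s = 120f/p = 120×60/2 = 3600 rpm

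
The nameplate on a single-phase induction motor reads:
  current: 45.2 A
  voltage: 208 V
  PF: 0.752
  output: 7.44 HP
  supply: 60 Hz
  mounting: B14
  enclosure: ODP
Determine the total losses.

1520 W

P_in = V·I·cosφ = 208×45.2×0.752 = 7070 W
P_out = 7.44×746 = 5550 W
Losses = P_in − P_out = 7070 − 5550 = 1520 W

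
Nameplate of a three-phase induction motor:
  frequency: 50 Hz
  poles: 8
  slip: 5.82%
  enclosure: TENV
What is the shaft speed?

n_s = 120f/p = 120×50/8 = 750 rpm
n = n_s(1 − s) = 750 × (1 − 0.0582) = 706 rpm

706 rpm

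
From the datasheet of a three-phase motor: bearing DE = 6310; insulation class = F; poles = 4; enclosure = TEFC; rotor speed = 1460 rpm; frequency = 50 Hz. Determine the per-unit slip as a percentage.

n_s = 120f/p = 120×50/4 = 1500 rpm
s = (n_s − n)/n_s = (1500 − 1460)/1500 = 0.0267

2.67 %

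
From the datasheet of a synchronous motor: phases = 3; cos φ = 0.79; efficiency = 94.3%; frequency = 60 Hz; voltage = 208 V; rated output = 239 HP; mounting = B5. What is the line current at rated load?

664 A

P_out = 239 × 746 = 178294 W
P_in = P_out / η = 178294 / 0.943 = 189071 W
I_L = P_in / (√3·V_L·cosφ) = 189071 / (1.732 × 208 × 0.79) = 664 A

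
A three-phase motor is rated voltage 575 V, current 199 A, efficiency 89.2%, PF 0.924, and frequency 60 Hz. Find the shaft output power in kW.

P_in = √3·V·I·cosφ = 1.732 × 575 × 199 × 0.924 = 183122 W
P_out = η·P_in = 0.892 × 183122 = 163345 W

163 kW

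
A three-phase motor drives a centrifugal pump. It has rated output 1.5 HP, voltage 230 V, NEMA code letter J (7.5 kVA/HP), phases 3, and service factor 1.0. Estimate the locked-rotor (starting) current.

S_LR = 7.5 × 1.5 = 11.25 kVA
I_LR = S_LR/(√3·V_L) = 11250/(1.732×230) = 28.2 A

28.2 A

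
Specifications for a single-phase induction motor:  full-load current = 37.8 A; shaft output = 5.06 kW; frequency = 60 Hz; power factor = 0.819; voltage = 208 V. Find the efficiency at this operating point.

78.6 %

P_out = 5.06 kW = 5060 W
P_in = V·I·cosφ = 208 × 37.8 × 0.819 = 6439 W
η = P_out / P_in = 5060 / 6439 = 0.786 = 78.6%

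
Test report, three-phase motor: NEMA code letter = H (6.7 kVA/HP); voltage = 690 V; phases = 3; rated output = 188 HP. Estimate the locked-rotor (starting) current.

1050 A

S_LR = 6.7 × 188 = 1259.6 kVA
I_LR = S_LR/(√3·V_L) = 1259600/(1.732×690) = 1050 A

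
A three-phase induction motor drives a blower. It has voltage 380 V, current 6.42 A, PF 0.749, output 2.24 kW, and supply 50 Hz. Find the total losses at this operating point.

P_in = √3·V·I·cosφ = 1.732×380×6.42×0.749 = 3165 W
P_out = 2240 W
Losses = P_in − P_out = 3165 − 2240 = 925 W

925 W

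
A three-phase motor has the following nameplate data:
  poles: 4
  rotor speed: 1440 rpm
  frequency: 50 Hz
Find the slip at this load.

n_s = 120f/p = 120×50/4 = 1500 rpm
s = (n_s − n)/n_s = (1500 − 1440)/1500 = 0.0400

4.00 %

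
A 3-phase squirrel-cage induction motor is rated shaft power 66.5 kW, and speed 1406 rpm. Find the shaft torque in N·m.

452 N·m

ω = 2π × 1406/60 = 147.2 rad/s
τ = P/ω = 66500/147.2 = 452 N·m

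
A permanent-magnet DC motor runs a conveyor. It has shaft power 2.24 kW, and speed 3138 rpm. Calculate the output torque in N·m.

6.82 N·m

ω = 2π × 3138/60 = 328.6 rad/s
τ = P/ω = 2240/328.6 = 6.82 N·m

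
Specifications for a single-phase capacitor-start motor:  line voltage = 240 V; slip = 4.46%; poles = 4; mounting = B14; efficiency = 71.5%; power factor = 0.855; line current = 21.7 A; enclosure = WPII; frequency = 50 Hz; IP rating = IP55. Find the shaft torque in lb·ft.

P_in = V·I·cosφ = 240 × 21.7 × 0.855 = 4453 W
P_out = η·P_in = 0.715 × 4453 = 3184 W
n_s = 120×50/4 = 1500 rpm; n = 1500×(1−0.0446) = 1433 rpm
ω = 2π×1433/60 = 150.1 rad/s
τ = P_out/ω = 3184/150.1 = 21.21 N·m
In lb·ft: 21.21/1.356 = 15.6 lb·ft

15.6 lb·ft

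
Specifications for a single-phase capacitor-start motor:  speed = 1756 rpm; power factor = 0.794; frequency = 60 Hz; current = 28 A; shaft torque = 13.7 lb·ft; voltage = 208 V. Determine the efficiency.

τ = 13.7 lb·ft × 1.356 = 18.58 N·m
ω = 2π × 1756/60 = 183.9 rad/s; P_out = τω = 18.58 × 183.9 = 3417 W
P_in = V·I·cosφ = 208 × 28 × 0.794 = 4624 W
η = P_out / P_in = 3417 / 4624 = 0.739 = 73.9%

73.9 %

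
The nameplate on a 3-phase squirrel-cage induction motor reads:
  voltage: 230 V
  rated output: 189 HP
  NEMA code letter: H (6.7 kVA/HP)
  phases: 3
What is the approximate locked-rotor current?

S_LR = 6.7 × 189 = 1266.3 kVA
I_LR = S_LR/(√3·V_L) = 1266300/(1.732×230) = 3180 A

3180 A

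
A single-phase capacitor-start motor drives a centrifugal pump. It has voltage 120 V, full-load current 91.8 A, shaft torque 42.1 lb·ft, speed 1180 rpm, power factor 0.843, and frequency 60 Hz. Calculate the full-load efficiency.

76.0 %

τ = 42.1 lb·ft × 1.356 = 57.09 N·m
ω = 2π × 1180/60 = 123.6 rad/s; P_out = τω = 57.09 × 123.6 = 7056 W
P_in = V·I·cosφ = 120 × 91.8 × 0.843 = 9286 W
η = P_out / P_in = 7056 / 9286 = 0.760 = 76.0%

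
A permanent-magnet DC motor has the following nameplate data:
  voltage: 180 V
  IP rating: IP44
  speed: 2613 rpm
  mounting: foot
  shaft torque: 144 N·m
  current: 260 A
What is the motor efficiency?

ω = 2π × 2613/60 = 273.6 rad/s; P_out = τω = 144 × 273.6 = 39398 W
P_in = V·I = 180 × 260 = 46800 W
η = P_out / P_in = 39398 / 46800 = 0.842 = 84.2%

84.2 %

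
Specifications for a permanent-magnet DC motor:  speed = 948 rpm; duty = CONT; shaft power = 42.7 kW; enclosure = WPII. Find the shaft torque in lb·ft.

ω = 2π × 948/60 = 99.27 rad/s
τ = P/ω = 42700/99.27 = 430.1 N·m
In lb·ft: 430.1/1.356 = 317 lb·ft

317 lb·ft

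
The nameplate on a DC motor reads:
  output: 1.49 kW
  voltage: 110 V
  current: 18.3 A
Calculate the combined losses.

P_in = V·I = 110×18.3 = 2013 W
P_out = 1490 W
Losses = P_in − P_out = 2013 − 1490 = 523 W

523 W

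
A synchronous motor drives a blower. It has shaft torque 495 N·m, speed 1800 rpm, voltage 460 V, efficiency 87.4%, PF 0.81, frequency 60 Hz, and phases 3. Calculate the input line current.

165 A

ω = 2π×1800/60 = 188.5 rad/s; P_out = τω = 495 × 188.5 = 93308 W
P_in = P_out / η = 93308 / 0.874 = 106760 W
I_L = P_in / (√3·V_L·cosφ) = 106760 / (1.732 × 460 × 0.81) = 165 A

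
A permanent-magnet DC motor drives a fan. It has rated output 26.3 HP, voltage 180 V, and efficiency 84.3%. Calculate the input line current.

129 A

P_out = 26.3 × 746 = 19620 W
P_in = P_out / η = 19620 / 0.843 = 23274 W
I = P_in / V = 23274 / 180 = 129 A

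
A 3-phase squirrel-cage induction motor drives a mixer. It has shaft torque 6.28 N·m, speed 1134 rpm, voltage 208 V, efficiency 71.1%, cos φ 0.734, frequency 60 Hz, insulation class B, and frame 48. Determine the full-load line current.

3.97 A

ω = 2π×1134/60 = 118.8 rad/s; P_out = τω = 6.28 × 118.8 = 746 W
P_in = P_out / η = 746 / 0.711 = 1049 W
I_L = P_in / (√3·V_L·cosφ) = 1049 / (1.732 × 208 × 0.734) = 3.97 A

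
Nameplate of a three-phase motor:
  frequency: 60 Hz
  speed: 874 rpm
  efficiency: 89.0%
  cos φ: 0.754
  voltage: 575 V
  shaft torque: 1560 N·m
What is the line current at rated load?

214 A

ω = 2π×874/60 = 91.53 rad/s; P_out = τω = 1560 × 91.53 = 142787 W
P_in = P_out / η = 142787 / 0.890 = 160435 W
I_L = P_in / (√3·V_L·cosφ) = 160435 / (1.732 × 575 × 0.754) = 214 A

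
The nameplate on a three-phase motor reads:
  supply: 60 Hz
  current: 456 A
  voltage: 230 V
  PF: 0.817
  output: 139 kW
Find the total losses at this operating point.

P_in = √3·V·I·cosφ = 1.732×230×456×0.817 = 148410 W
P_out = 139000 W
Losses = P_in − P_out = 148410 − 139000 = 9410 W

9410 W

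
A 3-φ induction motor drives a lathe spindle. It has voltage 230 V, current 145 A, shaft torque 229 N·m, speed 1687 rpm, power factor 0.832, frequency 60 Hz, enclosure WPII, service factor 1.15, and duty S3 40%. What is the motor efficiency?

84.2 %

ω = 2π × 1687/60 = 176.7 rad/s; P_out = τω = 229 × 176.7 = 40464 W
P_in = √3·V_L·I_L·cosφ = 1.732 × 230 × 145 × 0.832 = 48058 W
η = P_out / P_in = 40464 / 48058 = 0.842 = 84.2%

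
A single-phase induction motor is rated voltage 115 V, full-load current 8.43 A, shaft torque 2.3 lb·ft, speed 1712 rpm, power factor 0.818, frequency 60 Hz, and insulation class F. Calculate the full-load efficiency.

τ = 2.3 lb·ft × 1.356 = 3.119 N·m
ω = 2π × 1712/60 = 179.3 rad/s; P_out = τω = 3.119 × 179.3 = 559 W
P_in = V·I·cosφ = 115 × 8.43 × 0.818 = 793 W
η = P_out / P_in = 559 / 793 = 0.705 = 70.5%

70.5 %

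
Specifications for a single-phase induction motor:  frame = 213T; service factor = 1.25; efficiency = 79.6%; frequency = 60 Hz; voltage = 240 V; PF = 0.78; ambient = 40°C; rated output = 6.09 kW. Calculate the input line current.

40.9 A

P_out = 6.09 kW = 6090 W
P_in = P_out / η = 6090 / 0.796 = 7651 W
I = P_in / (V·cosφ) = 7651 / (240 × 0.78) = 40.9 A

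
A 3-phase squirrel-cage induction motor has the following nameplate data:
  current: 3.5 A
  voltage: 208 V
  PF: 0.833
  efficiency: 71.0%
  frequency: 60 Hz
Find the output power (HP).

P_in = √3·V·I·cosφ = 1.732 × 208 × 3.5 × 0.833 = 1050 W
P_out = η·P_in = 0.71 × 1050 = 746 W
= 746/746 = 1 HP

1 HP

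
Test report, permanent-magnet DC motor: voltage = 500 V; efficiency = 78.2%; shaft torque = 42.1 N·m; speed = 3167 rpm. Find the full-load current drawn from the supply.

35.7 A

ω = 2π×3167/60 = 331.6 rad/s; P_out = τω = 42.1 × 331.6 = 13960 W
P_in = P_out / η = 13960 / 0.782 = 17852 W
I = P_in / V = 17852 / 500 = 35.7 A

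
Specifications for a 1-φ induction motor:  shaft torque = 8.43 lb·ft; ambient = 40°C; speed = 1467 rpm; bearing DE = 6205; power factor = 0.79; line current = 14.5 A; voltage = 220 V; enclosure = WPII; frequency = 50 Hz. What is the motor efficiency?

τ = 8.43 lb·ft × 1.356 = 11.43 N·m
ω = 2π × 1467/60 = 153.6 rad/s; P_out = τω = 11.43 × 153.6 = 1756 W
P_in = V·I·cosφ = 220 × 14.5 × 0.79 = 2520 W
η = P_out / P_in = 1756 / 2520 = 0.697 = 69.7%

69.7 %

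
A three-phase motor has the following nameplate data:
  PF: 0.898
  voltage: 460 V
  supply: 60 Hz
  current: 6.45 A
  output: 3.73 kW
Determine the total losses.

885 W

P_in = √3·V·I·cosφ = 1.732×460×6.45×0.898 = 4615 W
P_out = 3730 W
Losses = P_in − P_out = 4615 − 3730 = 885 W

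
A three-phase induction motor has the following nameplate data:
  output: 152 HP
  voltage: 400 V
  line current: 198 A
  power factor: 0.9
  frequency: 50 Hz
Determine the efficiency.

91.8 %

P_out = 152 × 746 = 113392 W
P_in = √3·V_L·I_L·cosφ = 1.732 × 400 × 198 × 0.9 = 123457 W
η = P_out / P_in = 113392 / 123457 = 0.918 = 91.8%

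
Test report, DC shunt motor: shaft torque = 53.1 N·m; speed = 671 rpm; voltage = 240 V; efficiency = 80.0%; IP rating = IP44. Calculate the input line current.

19.4 A

ω = 2π×671/60 = 70.27 rad/s; P_out = τω = 53.1 × 70.27 = 3731 W
P_in = P_out / η = 3731 / 0.800 = 4664 W
I = P_in / V = 4664 / 240 = 19.4 A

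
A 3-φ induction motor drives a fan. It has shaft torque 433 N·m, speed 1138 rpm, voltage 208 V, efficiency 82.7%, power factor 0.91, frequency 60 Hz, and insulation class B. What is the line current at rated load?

190 A

ω = 2π×1138/60 = 119.2 rad/s; P_out = τω = 433 × 119.2 = 51614 W
P_in = P_out / η = 51614 / 0.827 = 62411 W
I_L = P_in / (√3·V_L·cosφ) = 62411 / (1.732 × 208 × 0.91) = 190 A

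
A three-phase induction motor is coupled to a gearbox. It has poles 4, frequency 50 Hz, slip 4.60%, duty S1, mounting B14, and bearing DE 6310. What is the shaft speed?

1431 rpm

n_s = 120f/p = 120×50/4 = 1500 rpm
n = n_s(1 − s) = 1500 × (1 − 0.046) = 1431 rpm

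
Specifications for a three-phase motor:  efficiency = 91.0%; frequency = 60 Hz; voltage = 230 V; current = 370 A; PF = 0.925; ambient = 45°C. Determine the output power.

P_in = √3·V·I·cosφ = 1.732 × 230 × 370 × 0.925 = 136339 W
P_out = η·P_in = 0.91 × 136339 = 124068 W

124 kW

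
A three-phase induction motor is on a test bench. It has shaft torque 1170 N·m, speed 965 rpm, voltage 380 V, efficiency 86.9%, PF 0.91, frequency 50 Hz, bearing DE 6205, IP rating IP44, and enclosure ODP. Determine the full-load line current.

227 A

ω = 2π×965/60 = 101.1 rad/s; P_out = τω = 1170 × 101.1 = 118287 W
P_in = P_out / η = 118287 / 0.869 = 136119 W
I_L = P_in / (√3·V_L·cosφ) = 136119 / (1.732 × 380 × 0.91) = 227 A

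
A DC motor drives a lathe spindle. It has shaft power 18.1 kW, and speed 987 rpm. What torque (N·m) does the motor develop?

ω = 2π × 987/60 = 103.4 rad/s
τ = P/ω = 18100/103.4 = 175 N·m

175 N·m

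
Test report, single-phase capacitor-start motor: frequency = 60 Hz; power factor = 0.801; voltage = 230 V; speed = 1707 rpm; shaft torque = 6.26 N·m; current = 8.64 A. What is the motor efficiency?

70.3 %

ω = 2π × 1707/60 = 178.8 rad/s; P_out = τω = 6.26 × 178.8 = 1119 W
P_in = V·I·cosφ = 230 × 8.64 × 0.801 = 1592 W
η = P_out / P_in = 1119 / 1592 = 0.703 = 70.3%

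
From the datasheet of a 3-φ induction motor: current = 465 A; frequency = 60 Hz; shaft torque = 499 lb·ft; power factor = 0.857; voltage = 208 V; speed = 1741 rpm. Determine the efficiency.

τ = 499 lb·ft × 1.356 = 676.6 N·m
ω = 2π × 1741/60 = 182.3 rad/s; P_out = τω = 676.6 × 182.3 = 123344 W
P_in = √3·V_L·I_L·cosφ = 1.732 × 208 × 465 × 0.857 = 143564 W
η = P_out / P_in = 123344 / 143564 = 0.859 = 85.9%

85.9 %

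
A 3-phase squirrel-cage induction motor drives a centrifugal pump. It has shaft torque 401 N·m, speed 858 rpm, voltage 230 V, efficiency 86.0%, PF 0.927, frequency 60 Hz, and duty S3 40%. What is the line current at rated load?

113 A

ω = 2π×858/60 = 89.85 rad/s; P_out = τω = 401 × 89.85 = 36030 W
P_in = P_out / η = 36030 / 0.860 = 41895 W
I_L = P_in / (√3·V_L·cosφ) = 41895 / (1.732 × 230 × 0.927) = 113 A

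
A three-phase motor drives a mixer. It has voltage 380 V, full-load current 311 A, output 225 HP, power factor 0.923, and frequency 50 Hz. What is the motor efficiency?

P_out = 225 × 746 = 167850 W
P_in = √3·V_L·I_L·cosφ = 1.732 × 380 × 311 × 0.923 = 188927 W
η = P_out / P_in = 167850 / 188927 = 0.888 = 88.8%

88.8 %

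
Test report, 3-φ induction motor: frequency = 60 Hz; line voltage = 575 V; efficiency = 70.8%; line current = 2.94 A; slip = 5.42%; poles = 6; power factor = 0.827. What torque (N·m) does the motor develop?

14.4 N·m

P_in = √3·V·I·cosφ = 1.732 × 575 × 2.94 × 0.827 = 2421 W
P_out = η·P_in = 0.708 × 2421 = 1714 W
n_s = 120×60/6 = 1200 rpm; n = 1200×(1−0.0542) = 1135 rpm
ω = 2π×1135/60 = 118.9 rad/s
τ = P_out/ω = 1714/118.9 = 14.4 N·m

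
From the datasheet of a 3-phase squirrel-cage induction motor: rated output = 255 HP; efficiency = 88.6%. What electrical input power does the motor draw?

P_out = 255 × 746 = 190230 W
P_in = P_out/η = 190230/0.886 = 214707 W = 215 kW

215 kW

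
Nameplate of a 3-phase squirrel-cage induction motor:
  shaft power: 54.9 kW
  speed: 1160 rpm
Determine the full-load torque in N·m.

ω = 2π × 1160/60 = 121.5 rad/s
τ = P/ω = 54900/121.5 = 452 N·m

452 N·m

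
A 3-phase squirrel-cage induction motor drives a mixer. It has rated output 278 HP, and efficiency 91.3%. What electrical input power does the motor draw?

P_out = 278 × 746 = 207388 W
P_in = P_out/η = 207388/0.913 = 227150 W = 227 kW

227 kW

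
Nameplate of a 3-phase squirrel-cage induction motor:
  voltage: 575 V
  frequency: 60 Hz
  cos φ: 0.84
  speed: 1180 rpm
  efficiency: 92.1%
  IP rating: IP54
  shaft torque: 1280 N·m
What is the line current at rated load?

205 A

ω = 2π×1180/60 = 123.6 rad/s; P_out = τω = 1280 × 123.6 = 158208 W
P_in = P_out / η = 158208 / 0.921 = 171779 W
I_L = P_in / (√3·V_L·cosφ) = 171779 / (1.732 × 575 × 0.84) = 205 A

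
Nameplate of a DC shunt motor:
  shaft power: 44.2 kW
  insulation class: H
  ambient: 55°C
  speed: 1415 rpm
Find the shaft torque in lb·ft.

220 lb·ft

ω = 2π × 1415/60 = 148.2 rad/s
τ = P/ω = 44200/148.2 = 298.2 N·m
In lb·ft: 298.2/1.356 = 220 lb·ft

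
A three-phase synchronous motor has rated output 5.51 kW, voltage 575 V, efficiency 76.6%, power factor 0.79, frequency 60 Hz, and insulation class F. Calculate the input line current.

9.14 A

P_out = 5.51 kW = 5510 W
P_in = P_out / η = 5510 / 0.766 = 7193 W
I_L = P_in / (√3·V_L·cosφ) = 7193 / (1.732 × 575 × 0.79) = 9.14 A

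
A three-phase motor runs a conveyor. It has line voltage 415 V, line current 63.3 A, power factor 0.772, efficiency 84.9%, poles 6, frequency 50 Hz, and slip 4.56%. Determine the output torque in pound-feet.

P_in = √3·V·I·cosφ = 1.732 × 415 × 63.3 × 0.772 = 35125 W
P_out = η·P_in = 0.849 × 35125 = 29821 W
n_s = 120×50/6 = 1000 rpm; n = 1000×(1−0.0456) = 954 rpm
ω = 2π×954/60 = 99.9 rad/s
τ = P_out/ω = 29821/99.9 = 298.5 N·m
In lb·ft: 298.5/1.356 = 220 lb·ft

220 lb·ft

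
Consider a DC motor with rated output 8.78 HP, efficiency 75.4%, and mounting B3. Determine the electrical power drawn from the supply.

P_out = 8.78 × 746 = 6550 W
P_in = P_out/η = 6550/0.754 = 8687 W = 8.69 kW

8.69 kW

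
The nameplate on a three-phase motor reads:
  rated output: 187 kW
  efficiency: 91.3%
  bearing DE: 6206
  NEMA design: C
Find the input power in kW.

205 kW

P_out = 187000 W
P_in = P_out/η = 187000/0.913 = 204819 W = 205 kW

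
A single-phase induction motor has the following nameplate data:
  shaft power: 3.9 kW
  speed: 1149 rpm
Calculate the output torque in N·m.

32.4 N·m

ω = 2π × 1149/60 = 120.3 rad/s
τ = P/ω = 3900/120.3 = 32.4 N·m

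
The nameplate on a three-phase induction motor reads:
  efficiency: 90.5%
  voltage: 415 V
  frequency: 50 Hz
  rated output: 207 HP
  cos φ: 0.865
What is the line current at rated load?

274 A

P_out = 207 × 746 = 154422 W
P_in = P_out / η = 154422 / 0.905 = 170632 W
I_L = P_in / (√3·V_L·cosφ) = 170632 / (1.732 × 415 × 0.865) = 274 A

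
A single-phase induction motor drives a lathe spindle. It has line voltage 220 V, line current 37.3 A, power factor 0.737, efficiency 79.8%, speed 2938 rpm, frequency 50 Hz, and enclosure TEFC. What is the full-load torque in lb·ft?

P_in = V·I·cosφ = 220 × 37.3 × 0.737 = 6048 W
P_out = η·P_in = 0.798 × 6048 = 4826 W
n = 2938 rpm
ω = 2π×2938/60 = 307.7 rad/s
τ = P_out/ω = 4826/307.7 = 15.68 N·m
In lb·ft: 15.68/1.356 = 11.6 lb·ft

11.6 lb·ft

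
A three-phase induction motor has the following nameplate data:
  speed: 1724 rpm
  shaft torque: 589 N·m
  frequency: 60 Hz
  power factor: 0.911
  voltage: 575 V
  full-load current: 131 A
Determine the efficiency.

ω = 2π × 1724/60 = 180.5 rad/s; P_out = τω = 589 × 180.5 = 106315 W
P_in = √3·V_L·I_L·cosφ = 1.732 × 575 × 131 × 0.911 = 118852 W
η = P_out / P_in = 106315 / 118852 = 0.895 = 89.5%

89.5 %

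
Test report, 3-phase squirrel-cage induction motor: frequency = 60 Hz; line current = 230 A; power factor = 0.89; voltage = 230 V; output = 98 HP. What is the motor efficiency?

89.7 %

P_out = 98 × 746 = 73108 W
P_in = √3·V_L·I_L·cosφ = 1.732 × 230 × 230 × 0.89 = 81544 W
η = P_out / P_in = 73108 / 81544 = 0.897 = 89.7%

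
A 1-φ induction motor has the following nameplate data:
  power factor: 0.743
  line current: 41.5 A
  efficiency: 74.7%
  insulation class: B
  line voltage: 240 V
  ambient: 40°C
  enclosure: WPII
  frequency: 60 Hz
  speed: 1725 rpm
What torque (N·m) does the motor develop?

30.6 N·m

P_in = V·I·cosφ = 240 × 41.5 × 0.743 = 7400 W
P_out = η·P_in = 0.747 × 7400 = 5528 W
n = 1725 rpm
ω = 2π×1725/60 = 180.6 rad/s
τ = P_out/ω = 5528/180.6 = 30.6 N·m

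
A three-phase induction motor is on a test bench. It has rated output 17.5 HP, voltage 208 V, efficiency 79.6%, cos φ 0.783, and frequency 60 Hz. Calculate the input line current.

P_out = 17.5 × 746 = 13055 W
P_in = P_out / η = 13055 / 0.796 = 16401 W
I_L = P_in / (√3·V_L·cosφ) = 16401 / (1.732 × 208 × 0.783) = 58.1 A

58.1 A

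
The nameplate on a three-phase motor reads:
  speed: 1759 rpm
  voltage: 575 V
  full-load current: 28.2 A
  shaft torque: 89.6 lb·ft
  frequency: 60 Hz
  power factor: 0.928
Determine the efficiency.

τ = 89.6 lb·ft × 1.356 = 121.5 N·m
ω = 2π × 1759/60 = 184.2 rad/s; P_out = τω = 121.5 × 184.2 = 22380 W
P_in = √3·V_L·I_L·cosφ = 1.732 × 575 × 28.2 × 0.928 = 26062 W
η = P_out / P_in = 22380 / 26062 = 0.859 = 85.9%

85.9 %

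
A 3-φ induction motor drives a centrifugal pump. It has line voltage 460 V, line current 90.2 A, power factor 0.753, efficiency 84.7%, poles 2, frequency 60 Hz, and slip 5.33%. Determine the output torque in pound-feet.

P_in = √3·V·I·cosφ = 1.732 × 460 × 90.2 × 0.753 = 54114 W
P_out = η·P_in = 0.847 × 54114 = 45835 W
n_s = 120×60/2 = 3600 rpm; n = 3600×(1−0.0533) = 3408 rpm
ω = 2π×3408/60 = 356.9 rad/s
τ = P_out/ω = 45835/356.9 = 128.4 N·m
In lb·ft: 128.4/1.356 = 94.7 lb·ft

94.7 lb·ft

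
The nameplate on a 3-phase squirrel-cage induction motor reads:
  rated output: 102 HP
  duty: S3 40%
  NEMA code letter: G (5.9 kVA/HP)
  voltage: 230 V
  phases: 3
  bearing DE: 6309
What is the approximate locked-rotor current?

S_LR = 5.9 × 102 = 601.8 kVA
I_LR = S_LR/(√3·V_L) = 601800/(1.732×230) = 1510 A

1510 A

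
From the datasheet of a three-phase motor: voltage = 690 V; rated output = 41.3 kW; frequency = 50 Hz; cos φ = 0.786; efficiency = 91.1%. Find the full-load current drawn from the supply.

48.3 A

P_out = 41.3 kW = 41300 W
P_in = P_out / η = 41300 / 0.911 = 45335 W
I_L = P_in / (√3·V_L·cosφ) = 45335 / (1.732 × 690 × 0.786) = 48.3 A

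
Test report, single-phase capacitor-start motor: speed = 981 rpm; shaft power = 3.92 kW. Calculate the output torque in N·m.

ω = 2π × 981/60 = 102.7 rad/s
τ = P/ω = 3920/102.7 = 38.2 N·m

38.2 N·m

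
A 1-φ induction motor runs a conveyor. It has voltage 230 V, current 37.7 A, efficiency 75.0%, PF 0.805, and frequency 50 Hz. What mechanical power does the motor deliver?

5.24 kW

P_in = V·I·cosφ = 230 × 37.7 × 0.805 = 6980 W
P_out = η·P_in = 0.75 × 6980 = 5235 W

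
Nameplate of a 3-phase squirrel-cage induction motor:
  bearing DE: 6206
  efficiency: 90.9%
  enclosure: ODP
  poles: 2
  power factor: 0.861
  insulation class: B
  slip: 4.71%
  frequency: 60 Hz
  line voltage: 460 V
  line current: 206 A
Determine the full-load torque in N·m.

358 N·m

P_in = √3·V·I·cosφ = 1.732 × 460 × 206 × 0.861 = 141311 W
P_out = η·P_in = 0.909 × 141311 = 128452 W
n_s = 120×60/2 = 3600 rpm; n = 3600×(1−0.0471) = 3430 rpm
ω = 2π×3430/60 = 359.2 rad/s
τ = P_out/ω = 128452/359.2 = 358 N·m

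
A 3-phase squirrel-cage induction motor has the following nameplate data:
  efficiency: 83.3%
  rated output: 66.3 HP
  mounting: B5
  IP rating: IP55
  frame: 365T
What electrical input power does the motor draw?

59.4 kW

P_out = 66.3 × 746 = 49460 W
P_in = P_out/η = 49460/0.833 = 59376 W = 59.4 kW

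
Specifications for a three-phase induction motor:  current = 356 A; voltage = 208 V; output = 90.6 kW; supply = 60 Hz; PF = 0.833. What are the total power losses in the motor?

P_in = √3·V·I·cosφ = 1.732×208×356×0.833 = 106833 W
P_out = 90600 W
Losses = P_in − P_out = 106833 − 90600 = 16233 W

16.2 kW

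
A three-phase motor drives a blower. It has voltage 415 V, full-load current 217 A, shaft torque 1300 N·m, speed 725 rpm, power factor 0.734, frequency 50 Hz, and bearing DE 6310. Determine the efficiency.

ω = 2π × 725/60 = 75.92 rad/s; P_out = τω = 1300 × 75.92 = 98696 W
P_in = √3·V_L·I_L·cosφ = 1.732 × 415 × 217 × 0.734 = 114486 W
η = P_out / P_in = 98696 / 114486 = 0.862 = 86.2%

86.2 %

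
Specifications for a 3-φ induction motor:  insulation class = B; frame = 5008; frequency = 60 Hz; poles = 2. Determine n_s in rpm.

n_s = 120f/p = 120×60/2 = 3600 rpm

3600 rpm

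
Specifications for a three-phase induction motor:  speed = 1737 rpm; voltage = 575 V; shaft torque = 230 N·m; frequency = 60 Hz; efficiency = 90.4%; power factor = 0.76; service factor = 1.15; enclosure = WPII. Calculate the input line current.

ω = 2π×1737/60 = 181.9 rad/s; P_out = τω = 230 × 181.9 = 41837 W
P_in = P_out / η = 41837 / 0.904 = 46280 W
I_L = P_in / (√3·V_L·cosφ) = 46280 / (1.732 × 575 × 0.76) = 61.1 A

61.1 A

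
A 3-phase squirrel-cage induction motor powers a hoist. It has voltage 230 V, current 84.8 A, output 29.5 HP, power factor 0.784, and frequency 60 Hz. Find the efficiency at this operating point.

P_out = 29.5 × 746 = 22007 W
P_in = √3·V_L·I_L·cosφ = 1.732 × 230 × 84.8 × 0.784 = 26484 W
η = P_out / P_in = 22007 / 26484 = 0.831 = 83.1%

83.1 %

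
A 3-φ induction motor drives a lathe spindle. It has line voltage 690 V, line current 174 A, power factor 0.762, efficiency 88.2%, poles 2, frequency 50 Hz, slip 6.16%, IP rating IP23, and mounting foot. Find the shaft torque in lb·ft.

350 lb·ft

P_in = √3·V·I·cosφ = 1.732 × 690 × 174 × 0.762 = 158453 W
P_out = η·P_in = 0.882 × 158453 = 139756 W
n_s = 120×50/2 = 3000 rpm; n = 3000×(1−0.0616) = 2815 rpm
ω = 2π×2815/60 = 294.8 rad/s
τ = P_out/ω = 139756/294.8 = 474.1 N·m
In lb·ft: 474.1/1.356 = 350 lb·ft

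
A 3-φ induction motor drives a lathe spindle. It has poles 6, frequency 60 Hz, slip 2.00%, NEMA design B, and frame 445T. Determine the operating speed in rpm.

1176 rpm

n_s = 120f/p = 120×60/6 = 1200 rpm
n = n_s(1 − s) = 1200 × (1 − 0.02) = 1176 rpm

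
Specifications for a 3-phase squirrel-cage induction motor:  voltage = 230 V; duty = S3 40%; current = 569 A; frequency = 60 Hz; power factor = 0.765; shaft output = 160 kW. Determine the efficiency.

92.3 %

P_out = 160 kW = 160000 W
P_in = √3·V_L·I_L·cosφ = 1.732 × 230 × 569 × 0.765 = 173400 W
η = P_out / P_in = 160000 / 173400 = 0.923 = 92.3%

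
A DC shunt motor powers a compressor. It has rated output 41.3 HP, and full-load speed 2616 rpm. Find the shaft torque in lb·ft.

83 lb·ft

P_out = 41.3 × 746 = 30810 W
ω = 2π × 2616/60 = 273.9 rad/s
τ = P_out/ω = 30810/273.9 = 112.5 N·m
In lb·ft: 112.5/1.356 = 83 lb·ft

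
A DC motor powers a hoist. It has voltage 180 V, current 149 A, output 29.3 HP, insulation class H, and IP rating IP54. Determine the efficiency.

P_out = 29.3 × 746 = 21858 W
P_in = V·I = 180 × 149 = 26820 W
η = P_out / P_in = 21858 / 26820 = 0.815 = 81.5%

81.5 %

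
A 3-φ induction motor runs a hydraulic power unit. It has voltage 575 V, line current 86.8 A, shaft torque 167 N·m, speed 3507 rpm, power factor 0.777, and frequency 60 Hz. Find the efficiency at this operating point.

ω = 2π × 3507/60 = 367.3 rad/s; P_out = τω = 167 × 367.3 = 61339 W
P_in = √3·V_L·I_L·cosφ = 1.732 × 575 × 86.8 × 0.777 = 67167 W
η = P_out / P_in = 61339 / 67167 = 0.913 = 91.3%

91.3 %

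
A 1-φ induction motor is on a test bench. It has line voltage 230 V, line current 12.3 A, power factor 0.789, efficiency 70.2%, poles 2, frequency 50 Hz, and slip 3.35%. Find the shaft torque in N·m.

P_in = V·I·cosφ = 230 × 12.3 × 0.789 = 2232 W
P_out = η·P_in = 0.702 × 2232 = 1567 W
n_s = 120×50/2 = 3000 rpm; n = 3000×(1−0.0335) = 2900 rpm
ω = 2π×2900/60 = 303.7 rad/s
τ = P_out/ω = 1567/303.7 = 5.16 N·m

5.16 N·m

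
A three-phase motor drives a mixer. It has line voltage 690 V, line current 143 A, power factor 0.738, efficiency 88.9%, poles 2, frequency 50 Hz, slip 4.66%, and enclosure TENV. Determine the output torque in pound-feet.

P_in = √3·V·I·cosφ = 1.732 × 690 × 143 × 0.738 = 126122 W
P_out = η·P_in = 0.889 × 126122 = 112122 W
n_s = 120×50/2 = 3000 rpm; n = 3000×(1−0.0466) = 2860 rpm
ω = 2π×2860/60 = 299.5 rad/s
τ = P_out/ω = 112122/299.5 = 374.4 N·m
In lb·ft: 374.4/1.356 = 276 lb·ft

276 lb·ft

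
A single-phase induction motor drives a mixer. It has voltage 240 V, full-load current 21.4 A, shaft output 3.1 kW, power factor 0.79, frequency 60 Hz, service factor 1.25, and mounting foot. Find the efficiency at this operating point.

76.4 %

P_out = 3.1 kW = 3100 W
P_in = V·I·cosφ = 240 × 21.4 × 0.79 = 4057 W
η = P_out / P_in = 3100 / 4057 = 0.764 = 76.4%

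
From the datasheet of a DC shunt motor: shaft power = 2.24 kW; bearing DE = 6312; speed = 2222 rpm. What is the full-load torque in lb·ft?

7.1 lb·ft

ω = 2π × 2222/60 = 232.7 rad/s
τ = P/ω = 2240/232.7 = 9.626 N·m
In lb·ft: 9.626/1.356 = 7.1 lb·ft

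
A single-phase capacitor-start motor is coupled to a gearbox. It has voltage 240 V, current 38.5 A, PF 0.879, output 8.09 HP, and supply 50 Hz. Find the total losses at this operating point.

2.09 kW

P_in = V·I·cosφ = 240×38.5×0.879 = 8122 W
P_out = 8.09×746 = 6035 W
Losses = P_in − P_out = 8122 − 6035 = 2087 W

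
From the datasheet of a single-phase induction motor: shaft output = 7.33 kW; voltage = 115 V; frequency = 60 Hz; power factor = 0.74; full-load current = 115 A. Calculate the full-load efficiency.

74.9 %

P_out = 7.33 kW = 7330 W
P_in = V·I·cosφ = 115 × 115 × 0.74 = 9787 W
η = P_out / P_in = 7330 / 9787 = 0.749 = 74.9%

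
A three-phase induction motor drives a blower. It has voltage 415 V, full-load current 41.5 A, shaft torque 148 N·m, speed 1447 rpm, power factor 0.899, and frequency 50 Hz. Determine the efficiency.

83.6 %

ω = 2π × 1447/60 = 151.5 rad/s; P_out = τω = 148 × 151.5 = 22422 W
P_in = √3·V_L·I_L·cosφ = 1.732 × 415 × 41.5 × 0.899 = 26817 W
η = P_out / P_in = 22422 / 26817 = 0.836 = 83.6%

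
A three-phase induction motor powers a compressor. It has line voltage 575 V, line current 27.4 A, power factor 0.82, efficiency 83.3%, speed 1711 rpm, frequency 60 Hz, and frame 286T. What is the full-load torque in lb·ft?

P_in = √3·V·I·cosφ = 1.732 × 575 × 27.4 × 0.82 = 22376 W
P_out = η·P_in = 0.833 × 22376 = 18639 W
n = 1711 rpm
ω = 2π×1711/60 = 179.2 rad/s
τ = P_out/ω = 18639/179.2 = 104 N·m
In lb·ft: 104/1.356 = 76.7 lb·ft

76.7 lb·ft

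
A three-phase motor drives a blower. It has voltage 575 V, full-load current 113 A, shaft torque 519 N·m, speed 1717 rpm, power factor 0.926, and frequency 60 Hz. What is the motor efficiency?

ω = 2π × 1717/60 = 179.8 rad/s; P_out = τω = 519 × 179.8 = 93316 W
P_in = √3·V_L·I_L·cosφ = 1.732 × 575 × 113 × 0.926 = 104209 W
η = P_out / P_in = 93316 / 104209 = 0.895 = 89.5%

89.5 %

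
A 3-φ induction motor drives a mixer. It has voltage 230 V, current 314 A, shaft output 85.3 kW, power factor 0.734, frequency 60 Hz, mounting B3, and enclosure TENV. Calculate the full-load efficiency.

92.9 %

P_out = 85.3 kW = 85300 W
P_in = √3·V_L·I_L·cosφ = 1.732 × 230 × 314 × 0.734 = 91812 W
η = P_out / P_in = 85300 / 91812 = 0.929 = 92.9%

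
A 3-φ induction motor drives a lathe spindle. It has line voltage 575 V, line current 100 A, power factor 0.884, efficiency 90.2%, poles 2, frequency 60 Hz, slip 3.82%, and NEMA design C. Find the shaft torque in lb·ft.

162 lb·ft

P_in = √3·V·I·cosφ = 1.732 × 575 × 100 × 0.884 = 88038 W
P_out = η·P_in = 0.902 × 88038 = 79410 W
n_s = 120×60/2 = 3600 rpm; n = 3600×(1−0.0382) = 3462 rpm
ω = 2π×3462/60 = 362.5 rad/s
τ = P_out/ω = 79410/362.5 = 219.1 N·m
In lb·ft: 219.1/1.356 = 162 lb·ft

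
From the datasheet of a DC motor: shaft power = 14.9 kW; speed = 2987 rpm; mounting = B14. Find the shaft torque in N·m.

47.6 N·m

ω = 2π × 2987/60 = 312.8 rad/s
τ = P/ω = 14900/312.8 = 47.6 N·m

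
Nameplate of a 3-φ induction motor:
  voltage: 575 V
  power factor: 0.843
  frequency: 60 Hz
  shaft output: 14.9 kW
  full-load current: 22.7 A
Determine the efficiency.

78.2 %

P_out = 14.9 kW = 14900 W
P_in = √3·V_L·I_L·cosφ = 1.732 × 575 × 22.7 × 0.843 = 19058 W
η = P_out / P_in = 14900 / 19058 = 0.782 = 78.2%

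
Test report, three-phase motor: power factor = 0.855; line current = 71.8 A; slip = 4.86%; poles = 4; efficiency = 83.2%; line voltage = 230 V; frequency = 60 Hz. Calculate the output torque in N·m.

P_in = √3·V·I·cosφ = 1.732 × 230 × 71.8 × 0.855 = 24455 W
P_out = η·P_in = 0.832 × 24455 = 20347 W
n_s = 120×60/4 = 1800 rpm; n = 1800×(1−0.0486) = 1713 rpm
ω = 2π×1713/60 = 179.4 rad/s
τ = P_out/ω = 20347/179.4 = 113 N·m

113 N·m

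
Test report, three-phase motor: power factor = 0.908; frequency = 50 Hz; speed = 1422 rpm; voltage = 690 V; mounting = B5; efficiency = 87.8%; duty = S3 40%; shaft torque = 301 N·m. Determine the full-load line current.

ω = 2π×1422/60 = 148.9 rad/s; P_out = τω = 301 × 148.9 = 44819 W
P_in = P_out / η = 44819 / 0.878 = 51047 W
I_L = P_in / (√3·V_L·cosφ) = 51047 / (1.732 × 690 × 0.908) = 47 A

47 A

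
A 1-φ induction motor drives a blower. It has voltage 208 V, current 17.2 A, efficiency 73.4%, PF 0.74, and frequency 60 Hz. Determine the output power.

1.94 kW

P_in = V·I·cosφ = 208 × 17.2 × 0.74 = 2647 W
P_out = η·P_in = 0.734 × 2647 = 1943 W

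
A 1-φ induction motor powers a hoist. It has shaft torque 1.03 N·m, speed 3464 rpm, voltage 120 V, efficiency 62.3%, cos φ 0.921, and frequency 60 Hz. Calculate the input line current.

5.43 A

ω = 2π×3464/60 = 362.7 rad/s; P_out = τω = 1.03 × 362.7 = 374 W
P_in = P_out / η = 374 / 0.623 = 600 W
I = P_in / (V·cosφ) = 600 / (120 × 0.921) = 5.43 A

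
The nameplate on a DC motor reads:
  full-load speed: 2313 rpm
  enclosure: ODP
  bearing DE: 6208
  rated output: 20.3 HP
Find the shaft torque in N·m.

P_out = 20.3 × 746 = 15144 W
ω = 2π × 2313/60 = 242.2 rad/s
τ = P_out/ω = 15144/242.2 = 62.5 N·m

62.5 N·m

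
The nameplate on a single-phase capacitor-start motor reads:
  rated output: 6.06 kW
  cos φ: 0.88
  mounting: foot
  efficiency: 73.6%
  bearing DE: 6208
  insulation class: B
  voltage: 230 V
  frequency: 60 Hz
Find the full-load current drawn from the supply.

P_out = 6.06 kW = 6060 W
P_in = P_out / η = 6060 / 0.736 = 8234 W
I = P_in / (V·cosφ) = 8234 / (230 × 0.88) = 40.7 A

40.7 A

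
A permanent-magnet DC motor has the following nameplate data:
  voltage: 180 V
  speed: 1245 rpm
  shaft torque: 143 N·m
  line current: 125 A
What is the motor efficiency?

ω = 2π × 1245/60 = 130.4 rad/s; P_out = τω = 143 × 130.4 = 18647 W
P_in = V·I = 180 × 125 = 22500 W
η = P_out / P_in = 18647 / 22500 = 0.829 = 82.9%

82.9 %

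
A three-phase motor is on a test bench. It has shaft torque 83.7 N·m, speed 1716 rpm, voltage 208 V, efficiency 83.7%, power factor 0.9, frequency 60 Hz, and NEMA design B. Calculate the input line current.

55.4 A

ω = 2π×1716/60 = 179.7 rad/s; P_out = τω = 83.7 × 179.7 = 15041 W
P_in = P_out / η = 15041 / 0.837 = 17970 W
I_L = P_in / (√3·V_L·cosφ) = 17970 / (1.732 × 208 × 0.9) = 55.4 A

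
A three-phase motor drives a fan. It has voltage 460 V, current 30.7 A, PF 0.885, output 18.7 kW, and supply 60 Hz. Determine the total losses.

P_in = √3·V·I·cosφ = 1.732×460×30.7×0.885 = 21646 W
P_out = 18700 W
Losses = P_in − P_out = 21646 − 18700 = 2946 W

2.95 kW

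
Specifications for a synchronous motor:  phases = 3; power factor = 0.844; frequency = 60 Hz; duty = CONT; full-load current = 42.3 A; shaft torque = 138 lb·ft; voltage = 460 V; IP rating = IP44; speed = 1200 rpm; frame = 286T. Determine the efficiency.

82.7 %

τ = 138 lb·ft × 1.356 = 187.1 N·m
ω = 2π × 1200/60 = 125.7 rad/s; P_out = τω = 187.1 × 125.7 = 23518 W
P_in = √3·V_L·I_L·cosφ = 1.732 × 460 × 42.3 × 0.844 = 28444 W
η = P_out / P_in = 23518 / 28444 = 0.827 = 82.7%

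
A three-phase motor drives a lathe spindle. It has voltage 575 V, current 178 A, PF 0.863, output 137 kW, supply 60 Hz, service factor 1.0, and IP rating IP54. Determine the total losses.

16 kW

P_in = √3·V·I·cosφ = 1.732×575×178×0.863 = 152984 W
P_out = 137000 W
Losses = P_in − P_out = 152984 − 137000 = 15984 W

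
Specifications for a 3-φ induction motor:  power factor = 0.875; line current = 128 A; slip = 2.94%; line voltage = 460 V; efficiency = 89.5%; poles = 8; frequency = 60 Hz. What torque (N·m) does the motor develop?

873 N·m

P_in = √3·V·I·cosφ = 1.732 × 460 × 128 × 0.875 = 89233 W
P_out = η·P_in = 0.895 × 89233 = 79864 W
n_s = 120×60/8 = 900 rpm; n = 900×(1−0.0294) = 874 rpm
ω = 2π×874/60 = 91.53 rad/s
τ = P_out/ω = 79864/91.53 = 873 N·m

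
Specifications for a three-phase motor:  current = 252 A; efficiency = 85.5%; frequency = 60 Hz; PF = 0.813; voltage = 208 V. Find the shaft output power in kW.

63.1 kW

P_in = √3·V·I·cosφ = 1.732 × 208 × 252 × 0.813 = 73808 W
P_out = η·P_in = 0.855 × 73808 = 63106 W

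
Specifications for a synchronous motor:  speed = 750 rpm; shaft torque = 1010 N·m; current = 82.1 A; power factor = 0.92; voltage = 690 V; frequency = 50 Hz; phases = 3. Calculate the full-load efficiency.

87.9 %

ω = 2π × 750/60 = 78.54 rad/s; P_out = τω = 1010 × 78.54 = 79325 W
P_in = √3·V_L·I_L·cosφ = 1.732 × 690 × 82.1 × 0.92 = 90267 W
η = P_out / P_in = 79325 / 90267 = 0.879 = 87.9%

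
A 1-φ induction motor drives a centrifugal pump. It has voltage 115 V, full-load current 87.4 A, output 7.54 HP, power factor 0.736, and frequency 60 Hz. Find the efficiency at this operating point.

P_out = 7.54 × 746 = 5625 W
P_in = V·I·cosφ = 115 × 87.4 × 0.736 = 7398 W
η = P_out / P_in = 5625 / 7398 = 0.760 = 76.0%

76.0 %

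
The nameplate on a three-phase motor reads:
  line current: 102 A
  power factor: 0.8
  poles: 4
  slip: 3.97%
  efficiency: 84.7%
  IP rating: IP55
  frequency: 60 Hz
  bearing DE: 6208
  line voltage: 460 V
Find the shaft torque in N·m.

304 N·m

P_in = √3·V·I·cosφ = 1.732 × 460 × 102 × 0.8 = 65012 W
P_out = η·P_in = 0.847 × 65012 = 55065 W
n_s = 120×60/4 = 1800 rpm; n = 1800×(1−0.0397) = 1729 rpm
ω = 2π×1729/60 = 181.1 rad/s
τ = P_out/ω = 55065/181.1 = 304 N·m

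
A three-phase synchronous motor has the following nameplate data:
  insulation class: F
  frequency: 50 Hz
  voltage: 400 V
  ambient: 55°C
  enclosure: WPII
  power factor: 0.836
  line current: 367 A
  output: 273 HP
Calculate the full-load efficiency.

95.8 %

P_out = 273 × 746 = 203658 W
P_in = √3·V_L·I_L·cosφ = 1.732 × 400 × 367 × 0.836 = 212559 W
η = P_out / P_in = 203658 / 212559 = 0.958 = 95.8%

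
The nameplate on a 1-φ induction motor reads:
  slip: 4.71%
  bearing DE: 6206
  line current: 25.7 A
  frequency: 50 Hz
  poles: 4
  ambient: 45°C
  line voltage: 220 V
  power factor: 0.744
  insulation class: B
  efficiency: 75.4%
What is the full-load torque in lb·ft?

15.6 lb·ft

P_in = V·I·cosφ = 220 × 25.7 × 0.744 = 4207 W
P_out = η·P_in = 0.754 × 4207 = 3172 W
n_s = 120×50/4 = 1500 rpm; n = 1500×(1−0.0471) = 1429 rpm
ω = 2π×1429/60 = 149.6 rad/s
τ = P_out/ω = 3172/149.6 = 21.2 N·m
In lb·ft: 21.2/1.356 = 15.6 lb·ft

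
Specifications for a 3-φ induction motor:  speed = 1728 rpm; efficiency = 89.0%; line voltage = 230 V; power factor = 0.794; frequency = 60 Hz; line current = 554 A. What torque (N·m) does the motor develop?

862 N·m

P_in = √3·V·I·cosφ = 1.732 × 230 × 554 × 0.794 = 175229 W
P_out = η·P_in = 0.89 × 175229 = 155954 W
n = 1728 rpm
ω = 2π×1728/60 = 181 rad/s
τ = P_out/ω = 155954/181 = 862 N·m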